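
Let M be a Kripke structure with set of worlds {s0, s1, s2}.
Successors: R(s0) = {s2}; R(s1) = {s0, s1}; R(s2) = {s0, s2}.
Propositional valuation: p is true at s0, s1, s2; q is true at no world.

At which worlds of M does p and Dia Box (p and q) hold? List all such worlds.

none

Let φ = p and Dia Box (p and q). Evaluate φ at each world:
  s0 (successors {s2}): φ is false.
  s1 (successors {s0, s1}): φ is false.
  s2 (successors {s0, s2}): φ is false.
For instance, at s0:
  At s0: p is true, Dia Box (p and q) is false, so p and Dia Box (p and q) is false.
    At s0: Dia Box (p and q) requires Box (p and q) at some successor in {s2}.
      At s2: Box (p and q) is false.
    So Dia Box (p and q) is false at s0.
Satisfying worlds: none.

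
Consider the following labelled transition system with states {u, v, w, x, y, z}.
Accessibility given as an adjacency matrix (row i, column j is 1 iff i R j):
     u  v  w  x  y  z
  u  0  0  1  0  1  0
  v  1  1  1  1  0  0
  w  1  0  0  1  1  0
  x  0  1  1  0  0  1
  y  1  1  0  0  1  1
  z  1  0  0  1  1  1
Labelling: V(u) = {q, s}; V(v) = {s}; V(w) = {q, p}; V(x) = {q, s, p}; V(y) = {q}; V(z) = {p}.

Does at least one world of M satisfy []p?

Let φ = []p. Evaluate φ at each world:
  u (successors {w, y}): φ is false.
  v (successors {u, v, w, x}): φ is false.
  w (successors {u, x, y}): φ is false.
  x (successors {v, w, z}): φ is false.
  y (successors {u, v, y, z}): φ is false.
  z (successors {u, x, y, z}): φ is false.
For instance, at u:
  At u: []p requires p at every successor {w, y}.
    p fails at y, so []p is false at u.

No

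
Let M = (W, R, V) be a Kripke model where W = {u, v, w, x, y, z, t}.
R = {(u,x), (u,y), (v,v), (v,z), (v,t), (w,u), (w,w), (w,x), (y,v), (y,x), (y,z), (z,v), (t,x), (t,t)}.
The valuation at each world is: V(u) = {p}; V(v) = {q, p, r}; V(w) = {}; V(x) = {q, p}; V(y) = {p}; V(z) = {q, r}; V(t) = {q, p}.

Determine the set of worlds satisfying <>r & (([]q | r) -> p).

Let φ = <>r & (([]q | r) -> p). Evaluate φ at each world:
  u (successors {x, y}): φ is false.
  v (successors {v, z, t}): φ is true.
  w (successors {u, w, x}): φ is false.
  x (successors ∅): φ is false.
  y (successors {v, x, z}): φ is true.
  z (successors {v}): φ is false.
  t (successors {x, t}): φ is false.
For instance, at v:
  At v: <>r is true, ([]q | r) -> p is true, so <>r & (([]q | r) -> p) is true.
    At v: <>r requires r at some successor in {v, z, t}.
      r holds at v, so <>r is true at v.
    At v: []q | r is true, p is true, so ([]q | r) -> p is true.
      At v: []q is true, r is true, so []q | r is true.
Satisfying worlds: {v, y}

v, y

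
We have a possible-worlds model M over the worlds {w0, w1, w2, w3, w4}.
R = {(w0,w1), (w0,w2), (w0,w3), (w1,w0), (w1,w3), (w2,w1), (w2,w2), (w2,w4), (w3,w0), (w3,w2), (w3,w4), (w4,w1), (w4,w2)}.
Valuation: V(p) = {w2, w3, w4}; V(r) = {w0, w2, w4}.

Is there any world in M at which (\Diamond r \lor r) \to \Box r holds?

Recall that \Box ψ holds at a world iff ψ holds at every accessible world, and \Diamond ψ holds iff ψ holds at some accessible world.
Let φ = (\Diamond r \lor r) \to \Box r. Evaluate φ at each world:
  w0 (successors {w1, w2, w3}): φ is false.
  w1 (successors {w0, w3}): φ is false.
  w2 (successors {w1, w2, w4}): φ is false.
  w3 (successors {w0, w2, w4}): φ is true.
  w4 (successors {w1, w2}): φ is false.
Detail at w3 (witness):
  At w3: \Diamond r \lor r is true, \Box r is true, so (\Diamond r \lor r) \to \Box r is true.
    At w3: \Diamond r is true, r is false, so \Diamond r \lor r is true.
      At w3: \Diamond r requires r at some successor in {w0, w2, w4}.
        r holds at w0, so \Diamond r is true at w3.
    At w3: \Box r requires r at every successor {w0, w2, w4}.
      At w0: r is true.
      At w2: r is true.
      At w4: r is true.
    So \Box r is true at w3.

Yes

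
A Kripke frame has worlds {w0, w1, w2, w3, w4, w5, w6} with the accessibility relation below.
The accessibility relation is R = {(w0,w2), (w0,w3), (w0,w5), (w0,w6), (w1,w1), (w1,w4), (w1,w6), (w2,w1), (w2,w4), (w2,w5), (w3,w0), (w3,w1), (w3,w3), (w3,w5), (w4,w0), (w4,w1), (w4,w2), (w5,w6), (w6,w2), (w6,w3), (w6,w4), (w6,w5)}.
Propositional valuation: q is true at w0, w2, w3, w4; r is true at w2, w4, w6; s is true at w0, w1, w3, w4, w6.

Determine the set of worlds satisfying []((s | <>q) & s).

Recall that []ψ holds at a world iff ψ holds at every accessible world, and <>ψ holds iff ψ holds at some accessible world.
Let φ = []((s | <>q) & s). Evaluate φ at each world:
  w0 (successors {w2, w3, w5, w6}): φ is false.
  w1 (successors {w1, w4, w6}): φ is true.
  w2 (successors {w1, w4, w5}): φ is false.
  w3 (successors {w0, w1, w3, w5}): φ is false.
  w4 (successors {w0, w1, w2}): φ is false.
  w5 (successors {w6}): φ is true.
  w6 (successors {w2, w3, w4, w5}): φ is false.
For instance, at w3:
  At w3: []((s | <>q) & s) requires (s | <>q) & s at every successor {w0, w1, w3, w5}.
    (s | <>q) & s fails at w5, so []((s | <>q) & s) is false at w3.
      At w5: s | <>q is false, s is false, so (s | <>q) & s is false.
Satisfying worlds: {w1, w5}

w1, w5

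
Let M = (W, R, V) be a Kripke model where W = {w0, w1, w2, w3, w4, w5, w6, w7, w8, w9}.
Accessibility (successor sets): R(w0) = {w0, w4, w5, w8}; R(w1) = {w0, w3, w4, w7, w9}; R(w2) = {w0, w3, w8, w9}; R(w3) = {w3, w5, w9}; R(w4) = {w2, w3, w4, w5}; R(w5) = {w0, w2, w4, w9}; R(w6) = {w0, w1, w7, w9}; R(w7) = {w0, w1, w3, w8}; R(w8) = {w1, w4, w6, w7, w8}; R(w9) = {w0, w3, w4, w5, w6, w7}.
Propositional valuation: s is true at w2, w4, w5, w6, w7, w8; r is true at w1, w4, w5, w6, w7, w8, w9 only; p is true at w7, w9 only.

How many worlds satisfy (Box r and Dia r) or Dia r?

Let φ = (Box r and Dia r) or Dia r. Evaluate φ at each world:
  w0 (successors {w0, w4, w5, w8}): φ is true.
  w1 (successors {w0, w3, w4, w7, w9}): φ is true.
  w2 (successors {w0, w3, w8, w9}): φ is true.
  w3 (successors {w3, w5, w9}): φ is true.
  w4 (successors {w2, w3, w4, w5}): φ is true.
  w5 (successors {w0, w2, w4, w9}): φ is true.
  w6 (successors {w0, w1, w7, w9}): φ is true.
  w7 (successors {w0, w1, w3, w8}): φ is true.
  w8 (successors {w1, w4, w6, w7, w8}): φ is true.
  w9 (successors {w0, w3, w4, w5, w6, w7}): φ is true.
For instance, at w0:
  At w0: Box r and Dia r is false, Dia r is true, so (Box r and Dia r) or Dia r is true.
    At w0: Box r is false, Dia r is true, so Box r and Dia r is false.
      At w0: Box r requires r at every successor {w0, w4, w5, w8}.
        r fails at w0, so Box r is false at w0.
      At w0: Dia r requires r at some successor in {w0, w4, w5, w8}.
        r holds at w4, so Dia r is true at w0.
    At w0: Dia r requires r at some successor in {w0, w4, w5, w8}.
      r holds at w4, so Dia r is true at w0.
Satisfying worlds: {w0, w1, w2, w3, w4, w5, w6, w7, w8, w9}

10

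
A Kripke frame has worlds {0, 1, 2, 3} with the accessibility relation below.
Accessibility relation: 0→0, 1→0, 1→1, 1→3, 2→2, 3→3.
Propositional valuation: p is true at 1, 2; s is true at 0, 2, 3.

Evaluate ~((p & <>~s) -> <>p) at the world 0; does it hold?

At 0: (p & <>~s) -> <>p is true, so ~((p & <>~s) -> <>p) is false.
  At 0: p & <>~s is false, <>p is false, so (p & <>~s) -> <>p is true.
    At 0: p is false, <>~s is false, so p & <>~s is false.
      At 0: <>~s requires ~s at some successor in {0}.
        At 0: ~s is false.
      So <>~s is false at 0.
    At 0: <>p requires p at some successor in {0}.
      At 0: p is false.
    So <>p is false at 0.

No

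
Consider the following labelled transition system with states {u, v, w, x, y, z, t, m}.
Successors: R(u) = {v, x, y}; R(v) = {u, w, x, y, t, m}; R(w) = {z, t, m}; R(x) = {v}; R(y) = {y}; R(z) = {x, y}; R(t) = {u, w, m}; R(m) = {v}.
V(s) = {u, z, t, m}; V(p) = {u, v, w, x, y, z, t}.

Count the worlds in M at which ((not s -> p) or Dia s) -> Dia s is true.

Let φ = ((not s -> p) or Dia s) -> Dia s. Evaluate φ at each world:
  u (successors {v, x, y}): φ is false.
  v (successors {u, w, x, y, t, m}): φ is true.
  w (successors {z, t, m}): φ is true.
  x (successors {v}): φ is false.
  y (successors {y}): φ is false.
  z (successors {x, y}): φ is false.
  t (successors {u, w, m}): φ is true.
  m (successors {v}): φ is false.
For instance, at v:
  At v: (not s -> p) or Dia s is true, Dia s is true, so ((not s -> p) or Dia s) -> Dia s is true.
    At v: not s -> p is true, Dia s is true, so (not s -> p) or Dia s is true.
      At v: Dia s requires s at some successor in {u, w, x, y, t, m}.
        s holds at u, so Dia s is true at v.
    At v: Dia s requires s at some successor in {u, w, x, y, t, m}.
      s holds at u, so Dia s is true at v.
Satisfying worlds: {v, w, t}

3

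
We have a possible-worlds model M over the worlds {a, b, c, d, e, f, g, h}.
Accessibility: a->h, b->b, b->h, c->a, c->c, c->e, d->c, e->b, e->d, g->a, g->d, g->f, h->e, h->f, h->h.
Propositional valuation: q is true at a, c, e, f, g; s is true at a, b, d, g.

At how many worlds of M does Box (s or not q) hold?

4

Recall that Box ψ holds at a world iff ψ holds at every accessible world, and Dia ψ holds iff ψ holds at some accessible world.
Let φ = Box (s or not q). Evaluate φ at each world:
  a (successors {h}): φ is true.
  b (successors {b, h}): φ is true.
  c (successors {a, c, e}): φ is false.
  d (successors {c}): φ is false.
  e (successors {b, d}): φ is true.
  f (successors ∅): φ is true.
  g (successors {a, d, f}): φ is false.
  h (successors {e, f, h}): φ is false.
For instance, at d:
  At d: Box (s or not q) requires s or not q at every successor {c}.
    s or not q fails at c, so Box (s or not q) is false at d.
Satisfying worlds: {a, b, e, f}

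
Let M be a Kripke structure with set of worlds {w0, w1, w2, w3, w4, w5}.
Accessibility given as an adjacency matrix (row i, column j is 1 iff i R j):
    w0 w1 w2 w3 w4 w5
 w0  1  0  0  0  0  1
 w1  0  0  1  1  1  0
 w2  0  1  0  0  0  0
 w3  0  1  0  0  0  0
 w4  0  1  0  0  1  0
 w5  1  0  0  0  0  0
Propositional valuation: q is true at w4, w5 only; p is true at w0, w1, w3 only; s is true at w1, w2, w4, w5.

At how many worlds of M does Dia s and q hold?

Let φ = Dia s and q. Evaluate φ at each world:
  w0 (successors {w0, w5}): φ is false.
  w1 (successors {w2, w3, w4}): φ is false.
  w2 (successors {w1}): φ is false.
  w3 (successors {w1}): φ is false.
  w4 (successors {w1, w4}): φ is true.
  w5 (successors {w0}): φ is false.
For instance, at w1:
  At w1: Dia s is true, q is false, so Dia s and q is false.
    At w1: Dia s requires s at some successor in {w2, w3, w4}.
      s holds at w2, so Dia s is true at w1.
Satisfying worlds: {w4}

1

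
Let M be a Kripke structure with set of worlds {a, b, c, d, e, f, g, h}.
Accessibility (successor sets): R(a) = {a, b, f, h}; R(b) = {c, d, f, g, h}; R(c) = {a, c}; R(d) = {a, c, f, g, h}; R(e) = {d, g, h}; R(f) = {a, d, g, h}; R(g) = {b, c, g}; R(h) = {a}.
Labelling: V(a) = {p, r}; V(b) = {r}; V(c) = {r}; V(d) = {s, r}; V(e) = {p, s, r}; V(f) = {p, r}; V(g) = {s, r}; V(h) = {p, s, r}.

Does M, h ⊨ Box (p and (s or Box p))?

No

Recall that Box ψ holds at a world iff ψ holds at every accessible world, and Dia ψ holds iff ψ holds at some accessible world.
At h: Box (p and (s or Box p)) requires p and (s or Box p) at every successor {a}.
  p and (s or Box p) fails at a, so Box (p and (s or Box p)) is false at h.
    At a: p is true, s or Box p is false, so p and (s or Box p) is false.
      At a: s is false, Box p is false, so s or Box p is false.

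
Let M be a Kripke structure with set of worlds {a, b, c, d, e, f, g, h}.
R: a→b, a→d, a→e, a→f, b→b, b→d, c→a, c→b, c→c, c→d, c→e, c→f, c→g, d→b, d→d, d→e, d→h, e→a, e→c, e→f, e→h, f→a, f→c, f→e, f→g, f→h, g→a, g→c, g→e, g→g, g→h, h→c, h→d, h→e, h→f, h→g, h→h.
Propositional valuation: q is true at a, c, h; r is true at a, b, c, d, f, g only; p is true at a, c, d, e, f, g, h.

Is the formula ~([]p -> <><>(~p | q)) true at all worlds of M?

Recall that []ψ holds at a world iff ψ holds at every accessible world, and <>ψ holds iff ψ holds at some accessible world.
Let φ = ~([]p -> <><>(~p | q)). Evaluate φ at each world:
  a (successors {b, d, e, f}): φ is false.
  b (successors {b, d}): φ is false.
  c (successors {a, b, c, d, e, f, g}): φ is false.
  d (successors {b, d, e, h}): φ is false.
  e (successors {a, c, f, h}): φ is false.
  f (successors {a, c, e, g, h}): φ is false.
  g (successors {a, c, e, g, h}): φ is false.
  h (successors {c, d, e, f, g, h}): φ is false.
Detail at a (counterexample):
  At a: []p -> <><>(~p | q) is true, so ~([]p -> <><>(~p | q)) is false.
    At a: []p is false, <><>(~p | q) is true, so []p -> <><>(~p | q) is true.
      At a: []p requires p at every successor {b, d, e, f}.
        p fails at b, so []p is false at a.
      At a: <><>(~p | q) requires <>(~p | q) at some successor in {b, d, e, f}.
        <>(~p | q) holds at b, so <><>(~p | q) is true at a.

No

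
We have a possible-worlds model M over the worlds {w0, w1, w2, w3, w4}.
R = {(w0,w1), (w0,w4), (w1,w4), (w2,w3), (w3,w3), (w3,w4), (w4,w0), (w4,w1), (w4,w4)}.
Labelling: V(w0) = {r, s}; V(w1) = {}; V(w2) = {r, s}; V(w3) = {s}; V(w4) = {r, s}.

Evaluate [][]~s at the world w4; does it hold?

No

At w4: [][]~s requires []~s at every successor {w0, w1, w4}.
  []~s fails at w0, so [][]~s is false at w4.
    At w0: []~s requires ~s at every successor {w1, w4}.
      ~s fails at w4, so []~s is false at w0.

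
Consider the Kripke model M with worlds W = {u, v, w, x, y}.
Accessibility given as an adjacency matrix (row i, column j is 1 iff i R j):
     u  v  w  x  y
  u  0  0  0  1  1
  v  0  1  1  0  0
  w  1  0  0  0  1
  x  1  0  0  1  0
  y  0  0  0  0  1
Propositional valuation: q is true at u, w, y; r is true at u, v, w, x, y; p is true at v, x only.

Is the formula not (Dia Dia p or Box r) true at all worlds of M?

No

Let φ = not (Dia Dia p or Box r). Evaluate φ at each world:
  u (successors {x, y}): φ is false.
  v (successors {v, w}): φ is false.
  w (successors {u, y}): φ is false.
  x (successors {u, x}): φ is false.
  y (successors {y}): φ is false.
Detail at u (counterexample):
  At u: Dia Dia p or Box r is true, so not (Dia Dia p or Box r) is false.
    At u: Dia Dia p is true, Box r is true, so Dia Dia p or Box r is true.
      At u: Dia Dia p requires Dia p at some successor in {x, y}.
        Dia p holds at x, so Dia Dia p is true at u.
      At u: Box r requires r at every successor {x, y}.
        At x: r is true.
        At y: r is true.
      So Box r is true at u.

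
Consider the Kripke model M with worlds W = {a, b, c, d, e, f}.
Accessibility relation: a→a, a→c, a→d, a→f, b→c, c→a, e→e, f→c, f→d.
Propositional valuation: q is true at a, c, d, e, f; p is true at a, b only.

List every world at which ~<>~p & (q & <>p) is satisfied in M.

Let φ = ~<>~p & (q & <>p). Evaluate φ at each world:
  a (successors {a, c, d, f}): φ is false.
  b (successors {c}): φ is false.
  c (successors {a}): φ is true.
  d (successors ∅): φ is false.
  e (successors {e}): φ is false.
  f (successors {c, d}): φ is false.
For instance, at b:
  At b: ~<>~p is false, q & <>p is false, so ~<>~p & (q & <>p) is false.
    At b: <>~p is true, so ~<>~p is false.
      At b: <>~p requires ~p at some successor in {c}.
        ~p holds at c, so <>~p is true at b.
    At b: q is false, <>p is false, so q & <>p is false.
      At b: <>p requires p at some successor in {c}.
        At c: p is false.
      So <>p is false at b.
Satisfying worlds: {c}

c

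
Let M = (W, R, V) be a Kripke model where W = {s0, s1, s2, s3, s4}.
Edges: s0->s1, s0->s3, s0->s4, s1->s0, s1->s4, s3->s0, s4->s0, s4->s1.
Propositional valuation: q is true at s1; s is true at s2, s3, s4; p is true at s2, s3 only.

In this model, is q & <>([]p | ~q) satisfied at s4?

Recall that []ψ holds at a world iff ψ holds at every accessible world, and <>ψ holds iff ψ holds at some accessible world.
At s4: q is false, <>([]p | ~q) is true, so q & <>([]p | ~q) is false.
  At s4: <>([]p | ~q) requires []p | ~q at some successor in {s0, s1}.
    []p | ~q holds at s0, so <>([]p | ~q) is true at s4.
      At s0: []p is false, ~q is true, so []p | ~q is true.

No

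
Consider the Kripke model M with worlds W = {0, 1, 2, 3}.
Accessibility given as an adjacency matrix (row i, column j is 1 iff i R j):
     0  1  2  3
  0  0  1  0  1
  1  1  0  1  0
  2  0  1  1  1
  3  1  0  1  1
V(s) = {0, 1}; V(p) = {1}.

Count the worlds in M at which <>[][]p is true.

Recall that []ψ holds at a world iff ψ holds at every accessible world, and <>ψ holds iff ψ holds at some accessible world.
Let φ = <>[][]p. Evaluate φ at each world:
  0 (successors {1, 3}): φ is false.
  1 (successors {0, 2}): φ is false.
  2 (successors {1, 2, 3}): φ is false.
  3 (successors {0, 2, 3}): φ is false.
For instance, at 2:
  At 2: <>[][]p requires [][]p at some successor in {1, 2, 3}.
    At 1: [][]p is false.
    At 2: [][]p is false.
    At 3: [][]p is false.
  So <>[][]p is false at 2.
Satisfying worlds: none.

0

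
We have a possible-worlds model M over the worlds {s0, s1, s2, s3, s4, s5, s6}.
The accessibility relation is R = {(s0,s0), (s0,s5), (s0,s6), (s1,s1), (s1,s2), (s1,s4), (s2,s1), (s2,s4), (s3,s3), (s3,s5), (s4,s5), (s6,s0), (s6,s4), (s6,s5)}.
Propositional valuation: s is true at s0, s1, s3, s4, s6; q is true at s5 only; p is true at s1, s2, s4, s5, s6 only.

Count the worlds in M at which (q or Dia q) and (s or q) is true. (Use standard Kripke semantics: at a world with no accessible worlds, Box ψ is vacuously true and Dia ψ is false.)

Let φ = (q or Dia q) and (s or q). Evaluate φ at each world:
  s0 (successors {s0, s5, s6}): φ is true.
  s1 (successors {s1, s2, s4}): φ is false.
  s2 (successors {s1, s4}): φ is false.
  s3 (successors {s3, s5}): φ is true.
  s4 (successors {s5}): φ is true.
  s5 (successors ∅): φ is true.
  s6 (successors {s0, s4, s5}): φ is true.
For instance, at s3:
  At s3: q or Dia q is true, s or q is true, so (q or Dia q) and (s or q) is true.
    At s3: q is false, Dia q is true, so q or Dia q is true.
      At s3: Dia q requires q at some successor in {s3, s5}.
        q holds at s5, so Dia q is true at s3.
Satisfying worlds: {s0, s3, s4, s5, s6}

5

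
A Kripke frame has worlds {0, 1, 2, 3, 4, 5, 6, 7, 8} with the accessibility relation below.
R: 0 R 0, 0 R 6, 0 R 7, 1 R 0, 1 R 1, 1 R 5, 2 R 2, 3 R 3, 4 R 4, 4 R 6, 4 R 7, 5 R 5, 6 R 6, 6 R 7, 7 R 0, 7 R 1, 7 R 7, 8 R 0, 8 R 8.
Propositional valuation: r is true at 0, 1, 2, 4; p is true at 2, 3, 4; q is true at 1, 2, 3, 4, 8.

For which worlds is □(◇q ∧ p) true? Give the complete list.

2, 3

Recall that □ψ holds at a world iff ψ holds at every accessible world, and ◇ψ holds iff ψ holds at some accessible world.
Let φ = □(◇q ∧ p). Evaluate φ at each world:
  0 (successors {0, 6, 7}): φ is false.
  1 (successors {0, 1, 5}): φ is false.
  2 (successors {2}): φ is true.
  3 (successors {3}): φ is true.
  4 (successors {4, 6, 7}): φ is false.
  5 (successors {5}): φ is false.
  6 (successors {6, 7}): φ is false.
  7 (successors {0, 1, 7}): φ is false.
  8 (successors {0, 8}): φ is false.
For instance, at 6:
  At 6: □(◇q ∧ p) requires ◇q ∧ p at every successor {6, 7}.
    ◇q ∧ p fails at 6, so □(◇q ∧ p) is false at 6.
      At 6: ◇q is false, p is false, so ◇q ∧ p is false.
Satisfying worlds: {2, 3}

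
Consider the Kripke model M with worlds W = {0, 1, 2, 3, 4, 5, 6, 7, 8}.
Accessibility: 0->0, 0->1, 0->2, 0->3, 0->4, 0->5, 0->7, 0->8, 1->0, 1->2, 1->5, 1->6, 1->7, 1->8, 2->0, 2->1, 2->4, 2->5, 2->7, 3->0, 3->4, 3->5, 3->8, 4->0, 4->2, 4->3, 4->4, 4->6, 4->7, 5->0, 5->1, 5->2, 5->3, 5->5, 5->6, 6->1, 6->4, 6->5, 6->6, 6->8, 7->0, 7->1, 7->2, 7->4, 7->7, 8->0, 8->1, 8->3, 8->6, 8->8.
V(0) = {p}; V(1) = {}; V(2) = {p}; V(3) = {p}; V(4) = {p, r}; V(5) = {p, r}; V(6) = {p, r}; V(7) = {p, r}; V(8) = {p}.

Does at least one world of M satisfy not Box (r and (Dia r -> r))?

Let φ = not Box (r and (Dia r -> r)). Evaluate φ at each world:
  0 (successors {0, 1, 2, 3, 4, 5, 7, 8}): φ is true.
  1 (successors {0, 2, 5, 6, 7, 8}): φ is true.
  2 (successors {0, 1, 4, 5, 7}): φ is true.
  3 (successors {0, 4, 5, 8}): φ is true.
  4 (successors {0, 2, 3, 4, 6, 7}): φ is true.
  5 (successors {0, 1, 2, 3, 5, 6}): φ is true.
  6 (successors {1, 4, 5, 6, 8}): φ is true.
  7 (successors {0, 1, 2, 4, 7}): φ is true.
  8 (successors {0, 1, 3, 6, 8}): φ is true.
Detail at 0 (witness):
  At 0: Box (r and (Dia r -> r)) is false, so not Box (r and (Dia r -> r)) is true.
    At 0: Box (r and (Dia r -> r)) requires r and (Dia r -> r) at every successor {0, 1, 2, 3, 4, 5, 7, 8}.
      r and (Dia r -> r) fails at 0, so Box (r and (Dia r -> r)) is false at 0.

Yes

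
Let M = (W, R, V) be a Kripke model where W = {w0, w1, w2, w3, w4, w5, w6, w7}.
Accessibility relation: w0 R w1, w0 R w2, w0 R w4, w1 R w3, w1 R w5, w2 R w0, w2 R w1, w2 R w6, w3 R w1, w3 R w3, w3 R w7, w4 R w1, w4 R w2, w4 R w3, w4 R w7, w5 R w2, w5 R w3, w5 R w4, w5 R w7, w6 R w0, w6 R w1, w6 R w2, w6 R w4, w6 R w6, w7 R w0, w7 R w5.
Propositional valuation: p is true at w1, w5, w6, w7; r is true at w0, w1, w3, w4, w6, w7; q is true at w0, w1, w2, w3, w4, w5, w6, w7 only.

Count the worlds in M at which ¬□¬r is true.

Recall that □ψ holds at a world iff ψ holds at every accessible world, and ◇ψ holds iff ψ holds at some accessible world.
Let φ = ¬□¬r. Evaluate φ at each world:
  w0 (successors {w1, w2, w4}): φ is true.
  w1 (successors {w3, w5}): φ is true.
  w2 (successors {w0, w1, w6}): φ is true.
  w3 (successors {w1, w3, w7}): φ is true.
  w4 (successors {w1, w2, w3, w7}): φ is true.
  w5 (successors {w2, w3, w4, w7}): φ is true.
  w6 (successors {w0, w1, w2, w4, w6}): φ is true.
  w7 (successors {w0, w5}): φ is true.
For instance, at w5:
  At w5: □¬r is false, so ¬□¬r is true.
    At w5: □¬r requires ¬r at every successor {w2, w3, w4, w7}.
      ¬r fails at w3, so □¬r is false at w5.
Satisfying worlds: {w0, w1, w2, w3, w4, w5, w6, w7}

8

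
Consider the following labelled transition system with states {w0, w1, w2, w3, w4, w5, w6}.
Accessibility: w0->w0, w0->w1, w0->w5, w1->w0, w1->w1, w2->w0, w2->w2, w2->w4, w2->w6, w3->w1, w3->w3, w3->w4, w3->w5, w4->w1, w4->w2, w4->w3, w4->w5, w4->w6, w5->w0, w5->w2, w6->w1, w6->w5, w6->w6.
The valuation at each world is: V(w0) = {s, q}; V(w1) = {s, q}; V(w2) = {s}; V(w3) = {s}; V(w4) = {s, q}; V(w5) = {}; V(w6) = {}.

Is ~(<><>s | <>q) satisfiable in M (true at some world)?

Let φ = ~(<><>s | <>q). Evaluate φ at each world:
  w0 (successors {w0, w1, w5}): φ is false.
  w1 (successors {w0, w1}): φ is false.
  w2 (successors {w0, w2, w4, w6}): φ is false.
  w3 (successors {w1, w3, w4, w5}): φ is false.
  w4 (successors {w1, w2, w3, w5, w6}): φ is false.
  w5 (successors {w0, w2}): φ is false.
  w6 (successors {w1, w5, w6}): φ is false.
For instance, at w4:
  At w4: <><>s | <>q is true, so ~(<><>s | <>q) is false.
    At w4: <><>s is true, <>q is true, so <><>s | <>q is true.
      At w4: <><>s requires <>s at some successor in {w1, w2, w3, w5, w6}.
        <>s holds at w1, so <><>s is true at w4.
      At w4: <>q requires q at some successor in {w1, w2, w3, w5, w6}.
        q holds at w1, so <>q is true at w4.

No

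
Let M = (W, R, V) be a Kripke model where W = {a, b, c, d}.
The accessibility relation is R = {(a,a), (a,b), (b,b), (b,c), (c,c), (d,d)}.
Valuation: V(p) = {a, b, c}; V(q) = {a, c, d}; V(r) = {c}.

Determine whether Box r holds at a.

At a: Box r requires r at every successor {a, b}.
  r fails at a, so Box r is false at a.

No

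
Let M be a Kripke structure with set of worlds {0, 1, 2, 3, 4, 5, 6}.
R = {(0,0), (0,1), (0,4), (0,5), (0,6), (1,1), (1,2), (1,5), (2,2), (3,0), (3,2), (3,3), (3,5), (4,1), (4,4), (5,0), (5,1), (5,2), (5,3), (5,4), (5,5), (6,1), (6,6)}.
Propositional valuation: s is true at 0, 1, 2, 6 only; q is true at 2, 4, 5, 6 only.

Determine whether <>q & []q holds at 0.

Recall that []ψ holds at a world iff ψ holds at every accessible world, and <>ψ holds iff ψ holds at some accessible world.
At 0: <>q is true, []q is false, so <>q & []q is false.
  At 0: <>q requires q at some successor in {0, 1, 4, 5, 6}.
    q holds at 4, so <>q is true at 0.
  At 0: []q requires q at every successor {0, 1, 4, 5, 6}.
    q fails at 0, so []q is false at 0.

No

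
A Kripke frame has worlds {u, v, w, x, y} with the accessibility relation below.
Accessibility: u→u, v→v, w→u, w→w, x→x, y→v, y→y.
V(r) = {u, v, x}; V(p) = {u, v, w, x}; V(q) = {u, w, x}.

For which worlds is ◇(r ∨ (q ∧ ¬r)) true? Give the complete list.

Recall that ◇ψ holds at a world iff ψ holds at some accessible world.
Let φ = ◇(r ∨ (q ∧ ¬r)). Evaluate φ at each world:
  u (successors {u}): φ is true.
  v (successors {v}): φ is true.
  w (successors {u, w}): φ is true.
  x (successors {x}): φ is true.
  y (successors {v, y}): φ is true.
For instance, at u:
  At u: ◇(r ∨ (q ∧ ¬r)) requires r ∨ (q ∧ ¬r) at some successor in {u}.
    r ∨ (q ∧ ¬r) holds at u, so ◇(r ∨ (q ∧ ¬r)) is true at u.
Satisfying worlds: {u, v, w, x, y}

u, v, w, x, y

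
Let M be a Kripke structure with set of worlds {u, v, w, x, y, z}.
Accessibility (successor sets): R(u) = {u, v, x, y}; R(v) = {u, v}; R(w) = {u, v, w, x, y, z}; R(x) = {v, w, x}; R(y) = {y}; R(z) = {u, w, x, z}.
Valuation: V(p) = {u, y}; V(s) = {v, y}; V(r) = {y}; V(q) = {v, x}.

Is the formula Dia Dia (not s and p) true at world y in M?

Recall that Dia ψ holds at a world iff ψ holds at some accessible world.
At y: Dia Dia (not s and p) requires Dia (not s and p) at some successor in {y}.
  At y: Dia (not s and p) is false.
So Dia Dia (not s and p) is false at y.

No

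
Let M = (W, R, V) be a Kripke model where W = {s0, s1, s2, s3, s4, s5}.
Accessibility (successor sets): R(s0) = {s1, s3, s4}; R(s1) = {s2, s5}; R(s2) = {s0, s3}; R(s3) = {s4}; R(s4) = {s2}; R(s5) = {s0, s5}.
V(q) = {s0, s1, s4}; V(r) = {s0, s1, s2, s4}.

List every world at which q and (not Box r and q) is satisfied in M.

Let φ = q and (not Box r and q). Evaluate φ at each world:
  s0 (successors {s1, s3, s4}): φ is true.
  s1 (successors {s2, s5}): φ is true.
  s2 (successors {s0, s3}): φ is false.
  s3 (successors {s4}): φ is false.
  s4 (successors {s2}): φ is false.
  s5 (successors {s0, s5}): φ is false.
For instance, at s0:
  At s0: q is true, not Box r and q is true, so q and (not Box r and q) is true.
    At s0: not Box r is true, q is true, so not Box r and q is true.
      At s0: Box r is false, so not Box r is true.
Satisfying worlds: {s0, s1}

s0, s1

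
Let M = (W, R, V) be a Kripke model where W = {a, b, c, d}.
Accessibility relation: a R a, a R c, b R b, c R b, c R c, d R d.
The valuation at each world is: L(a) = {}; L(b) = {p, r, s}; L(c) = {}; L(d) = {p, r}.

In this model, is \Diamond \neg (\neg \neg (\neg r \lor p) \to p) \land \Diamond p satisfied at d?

At d: \Diamond \neg (\neg \neg (\neg r \lor p) \to p) is false, \Diamond p is true, so \Diamond \neg (\neg \neg (\neg r \lor p) \to p) \land \Diamond p is false.
  At d: \Diamond \neg (\neg \neg (\neg r \lor p) \to p) requires \neg (\neg \neg (\neg r \lor p) \to p) at some successor in {d}.
    At d: \neg (\neg \neg (\neg r \lor p) \to p) is false.
  So \Diamond \neg (\neg \neg (\neg r \lor p) \to p) is false at d.
  At d: \Diamond p requires p at some successor in {d}.
    p holds at d, so \Diamond p is true at d.

No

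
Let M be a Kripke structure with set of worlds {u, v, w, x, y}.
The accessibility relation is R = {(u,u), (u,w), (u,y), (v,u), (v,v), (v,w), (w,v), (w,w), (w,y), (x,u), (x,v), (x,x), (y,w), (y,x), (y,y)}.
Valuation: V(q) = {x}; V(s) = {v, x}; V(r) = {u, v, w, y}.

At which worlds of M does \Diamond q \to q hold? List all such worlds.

u, v, w, x

Recall that \Diamond ψ holds at a world iff ψ holds at some accessible world.
Let φ = \Diamond q \to q. Evaluate φ at each world:
  u (successors {u, w, y}): φ is true.
  v (successors {u, v, w}): φ is true.
  w (successors {v, w, y}): φ is true.
  x (successors {u, v, x}): φ is true.
  y (successors {w, x, y}): φ is false.
For instance, at x:
  At x: \Diamond q is true, q is true, so \Diamond q \to q is true.
    At x: \Diamond q requires q at some successor in {u, v, x}.
      q holds at x, so \Diamond q is true at x.
Satisfying worlds: {u, v, w, x}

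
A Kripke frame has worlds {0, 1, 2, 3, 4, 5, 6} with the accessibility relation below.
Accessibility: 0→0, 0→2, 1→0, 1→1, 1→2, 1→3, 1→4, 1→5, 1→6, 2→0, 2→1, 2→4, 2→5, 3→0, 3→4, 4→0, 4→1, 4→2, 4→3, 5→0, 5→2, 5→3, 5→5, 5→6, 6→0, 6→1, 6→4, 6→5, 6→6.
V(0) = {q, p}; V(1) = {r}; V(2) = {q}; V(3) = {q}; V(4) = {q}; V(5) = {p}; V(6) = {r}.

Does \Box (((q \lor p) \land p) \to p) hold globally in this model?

Let φ = \Box (((q \lor p) \land p) \to p). Evaluate φ at each world:
  0 (successors {0, 2}): φ is true.
  1 (successors {0, 1, 2, 3, 4, 5, 6}): φ is true.
  2 (successors {0, 1, 4, 5}): φ is true.
  3 (successors {0, 4}): φ is true.
  4 (successors {0, 1, 2, 3}): φ is true.
  5 (successors {0, 2, 3, 5, 6}): φ is true.
  6 (successors {0, 1, 4, 5, 6}): φ is true.
For instance, at 4:
  At 4: \Box (((q \lor p) \land p) \to p) requires ((q \lor p) \land p) \to p at every successor {0, 1, 2, 3}.
    At 0: ((q \lor p) \land p) \to p is true.
    At 1: ((q \lor p) \land p) \to p is true.
    At 2: ((q \lor p) \land p) \to p is true.
    At 3: ((q \lor p) \land p) \to p is true.
  So \Box (((q \lor p) \land p) \to p) is true at 4.

Yes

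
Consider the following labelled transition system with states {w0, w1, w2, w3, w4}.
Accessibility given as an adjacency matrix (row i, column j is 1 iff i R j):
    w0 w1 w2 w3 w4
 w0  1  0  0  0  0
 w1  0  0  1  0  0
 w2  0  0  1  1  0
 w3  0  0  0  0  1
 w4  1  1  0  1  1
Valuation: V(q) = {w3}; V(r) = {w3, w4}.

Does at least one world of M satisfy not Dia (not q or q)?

Let φ = not Dia (not q or q). Evaluate φ at each world:
  w0 (successors {w0}): φ is false.
  w1 (successors {w2}): φ is false.
  w2 (successors {w2, w3}): φ is false.
  w3 (successors {w4}): φ is false.
  w4 (successors {w0, w1, w3, w4}): φ is false.
For instance, at w1:
  At w1: Dia (not q or q) is true, so not Dia (not q or q) is false.
    At w1: Dia (not q or q) requires not q or q at some successor in {w2}.
      not q or q holds at w2, so Dia (not q or q) is true at w1.

No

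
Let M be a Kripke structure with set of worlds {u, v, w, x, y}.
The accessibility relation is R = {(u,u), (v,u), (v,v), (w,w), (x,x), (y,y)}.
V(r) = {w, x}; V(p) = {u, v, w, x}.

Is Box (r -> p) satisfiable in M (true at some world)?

Yes

Let φ = Box (r -> p). Evaluate φ at each world:
  u (successors {u}): φ is true.
  v (successors {u, v}): φ is true.
  w (successors {w}): φ is true.
  x (successors {x}): φ is true.
  y (successors {y}): φ is true.
Detail at u (witness):
  At u: Box (r -> p) requires r -> p at every successor {u}.
    At u: r -> p is true.
  So Box (r -> p) is true at u.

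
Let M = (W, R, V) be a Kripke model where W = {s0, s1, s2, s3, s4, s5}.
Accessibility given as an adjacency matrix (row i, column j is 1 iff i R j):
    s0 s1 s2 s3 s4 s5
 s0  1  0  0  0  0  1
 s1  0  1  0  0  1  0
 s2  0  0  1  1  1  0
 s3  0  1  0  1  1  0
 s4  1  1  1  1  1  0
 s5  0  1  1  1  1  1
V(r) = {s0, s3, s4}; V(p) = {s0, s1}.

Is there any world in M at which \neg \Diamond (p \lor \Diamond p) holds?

Let φ = \neg \Diamond (p \lor \Diamond p). Evaluate φ at each world:
  s0 (successors {s0, s5}): φ is false.
  s1 (successors {s1, s4}): φ is false.
  s2 (successors {s2, s3, s4}): φ is false.
  s3 (successors {s1, s3, s4}): φ is false.
  s4 (successors {s0, s1, s2, s3, s4}): φ is false.
  s5 (successors {s1, s2, s3, s4, s5}): φ is false.
For instance, at s2:
  At s2: \Diamond (p \lor \Diamond p) is true, so \neg \Diamond (p \lor \Diamond p) is false.
    At s2: \Diamond (p \lor \Diamond p) requires p \lor \Diamond p at some successor in {s2, s3, s4}.
      p \lor \Diamond p holds at s3, so \Diamond (p \lor \Diamond p) is true at s2.

No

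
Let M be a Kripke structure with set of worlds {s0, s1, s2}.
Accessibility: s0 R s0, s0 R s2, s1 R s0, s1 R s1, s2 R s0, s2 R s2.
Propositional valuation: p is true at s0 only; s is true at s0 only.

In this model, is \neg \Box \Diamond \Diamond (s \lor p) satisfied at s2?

No

At s2: \Box \Diamond \Diamond (s \lor p) is true, so \neg \Box \Diamond \Diamond (s \lor p) is false.
  At s2: \Box \Diamond \Diamond (s \lor p) requires \Diamond \Diamond (s \lor p) at every successor {s0, s2}.
      At s0: \Diamond \Diamond (s \lor p) requires \Diamond (s \lor p) at some successor in {s0, s2}.
        \Diamond (s \lor p) holds at s0, so \Diamond \Diamond (s \lor p) is true at s0.
      At s2: \Diamond \Diamond (s \lor p) requires \Diamond (s \lor p) at some successor in {s0, s2}.
        \Diamond (s \lor p) holds at s0, so \Diamond \Diamond (s \lor p) is true at s2.
  So \Box \Diamond \Diamond (s \lor p) is true at s2.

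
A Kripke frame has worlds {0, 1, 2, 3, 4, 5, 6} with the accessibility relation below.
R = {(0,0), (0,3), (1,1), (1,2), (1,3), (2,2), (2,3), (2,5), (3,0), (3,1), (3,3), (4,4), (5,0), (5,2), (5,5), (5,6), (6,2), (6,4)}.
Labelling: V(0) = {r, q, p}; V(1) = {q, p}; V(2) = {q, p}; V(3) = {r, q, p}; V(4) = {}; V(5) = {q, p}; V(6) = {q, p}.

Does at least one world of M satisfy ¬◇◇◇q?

Yes

Let φ = ¬◇◇◇q. Evaluate φ at each world:
  0 (successors {0, 3}): φ is false.
  1 (successors {1, 2, 3}): φ is false.
  2 (successors {2, 3, 5}): φ is false.
  3 (successors {0, 1, 3}): φ is false.
  4 (successors {4}): φ is true.
  5 (successors {0, 2, 5, 6}): φ is false.
  6 (successors {2, 4}): φ is false.
Detail at 4 (witness):
  At 4: ◇◇◇q is false, so ¬◇◇◇q is true.
    At 4: ◇◇◇q requires ◇◇q at some successor in {4}.
      At 4: ◇◇q is false.
    So ◇◇◇q is false at 4.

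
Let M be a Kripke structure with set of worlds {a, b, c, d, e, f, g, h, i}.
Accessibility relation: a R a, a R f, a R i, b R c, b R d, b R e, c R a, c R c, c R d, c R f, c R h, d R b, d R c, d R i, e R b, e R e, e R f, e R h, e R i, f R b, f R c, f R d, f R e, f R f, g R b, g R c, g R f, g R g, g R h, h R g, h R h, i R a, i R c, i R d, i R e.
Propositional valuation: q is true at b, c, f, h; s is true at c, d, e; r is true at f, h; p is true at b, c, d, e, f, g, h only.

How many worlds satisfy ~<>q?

Let φ = ~<>q. Evaluate φ at each world:
  a (successors {a, f, i}): φ is false.
  b (successors {c, d, e}): φ is false.
  c (successors {a, c, d, f, h}): φ is false.
  d (successors {b, c, i}): φ is false.
  e (successors {b, e, f, h, i}): φ is false.
  f (successors {b, c, d, e, f}): φ is false.
  g (successors {b, c, f, g, h}): φ is false.
  h (successors {g, h}): φ is false.
  i (successors {a, c, d, e}): φ is false.
For instance, at a:
  At a: <>q is true, so ~<>q is false.
    At a: <>q requires q at some successor in {a, f, i}.
      q holds at f, so <>q is true at a.
Satisfying worlds: none.

0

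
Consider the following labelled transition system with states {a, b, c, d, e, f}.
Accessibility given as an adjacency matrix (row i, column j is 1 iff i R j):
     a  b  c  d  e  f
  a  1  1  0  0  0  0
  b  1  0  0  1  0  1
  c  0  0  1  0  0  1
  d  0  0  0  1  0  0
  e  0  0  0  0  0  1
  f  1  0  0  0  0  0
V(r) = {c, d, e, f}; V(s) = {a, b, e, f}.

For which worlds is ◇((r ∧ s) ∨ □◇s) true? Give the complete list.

a, b, c, e, f

Recall that □ψ holds at a world iff ψ holds at every accessible world, and ◇ψ holds iff ψ holds at some accessible world.
Let φ = ◇((r ∧ s) ∨ □◇s). Evaluate φ at each world:
  a (successors {a, b}): φ is true.
  b (successors {a, d, f}): φ is true.
  c (successors {c, f}): φ is true.
  d (successors {d}): φ is false.
  e (successors {f}): φ is true.
  f (successors {a}): φ is true.
For instance, at e:
  At e: ◇((r ∧ s) ∨ □◇s) requires (r ∧ s) ∨ □◇s at some successor in {f}.
    (r ∧ s) ∨ □◇s holds at f, so ◇((r ∧ s) ∨ □◇s) is true at e.
      At f: r ∧ s is true, □◇s is true, so (r ∧ s) ∨ □◇s is true.
Satisfying worlds: {a, b, c, e, f}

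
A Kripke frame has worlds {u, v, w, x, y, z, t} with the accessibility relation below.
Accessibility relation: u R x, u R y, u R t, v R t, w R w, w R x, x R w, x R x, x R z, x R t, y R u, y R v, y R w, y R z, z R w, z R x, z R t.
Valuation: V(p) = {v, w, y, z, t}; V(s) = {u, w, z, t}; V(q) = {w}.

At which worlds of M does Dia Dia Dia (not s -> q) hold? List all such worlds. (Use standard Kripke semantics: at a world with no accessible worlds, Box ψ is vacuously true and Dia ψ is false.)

Let φ = Dia Dia Dia (not s -> q). Evaluate φ at each world:
  u (successors {x, y, t}): φ is true.
  v (successors {t}): φ is false.
  w (successors {w, x}): φ is true.
  x (successors {w, x, z, t}): φ is true.
  y (successors {u, v, w, z}): φ is true.
  z (successors {w, x, t}): φ is true.
  t (successors ∅): φ is false.
For instance, at w:
  At w: Dia Dia Dia (not s -> q) requires Dia Dia (not s -> q) at some successor in {w, x}.
    Dia Dia (not s -> q) holds at w, so Dia Dia Dia (not s -> q) is true at w.
      At w: Dia Dia (not s -> q) requires Dia (not s -> q) at some successor in {w, x}.
        Dia (not s -> q) holds at w, so Dia Dia (not s -> q) is true at w.
Satisfying worlds: {u, w, x, y, z}

u, w, x, y, z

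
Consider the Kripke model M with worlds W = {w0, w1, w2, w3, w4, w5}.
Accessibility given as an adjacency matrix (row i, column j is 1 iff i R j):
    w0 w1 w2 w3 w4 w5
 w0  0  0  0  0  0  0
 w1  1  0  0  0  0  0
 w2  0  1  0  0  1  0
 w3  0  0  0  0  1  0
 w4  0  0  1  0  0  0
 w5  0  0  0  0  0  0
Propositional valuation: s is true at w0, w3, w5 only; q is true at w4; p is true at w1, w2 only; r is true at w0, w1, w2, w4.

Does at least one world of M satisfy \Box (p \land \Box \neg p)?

Let φ = \Box (p \land \Box \neg p). Evaluate φ at each world:
  w0 (successors ∅): φ is true.
  w1 (successors {w0}): φ is false.
  w2 (successors {w1, w4}): φ is false.
  w3 (successors {w4}): φ is false.
  w4 (successors {w2}): φ is false.
  w5 (successors ∅): φ is true.
Detail at w0 (witness):
  At w0: no accessible worlds, so \Box (p \land \Box \neg p) holds vacuously.

Yes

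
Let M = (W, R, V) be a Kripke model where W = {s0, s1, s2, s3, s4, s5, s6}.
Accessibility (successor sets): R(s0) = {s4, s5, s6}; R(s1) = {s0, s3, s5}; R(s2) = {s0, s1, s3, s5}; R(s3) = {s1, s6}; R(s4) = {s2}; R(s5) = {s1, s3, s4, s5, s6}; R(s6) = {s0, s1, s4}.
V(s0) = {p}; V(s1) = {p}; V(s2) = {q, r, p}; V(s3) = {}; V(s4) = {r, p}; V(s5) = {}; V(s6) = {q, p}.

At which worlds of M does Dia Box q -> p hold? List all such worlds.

Let φ = Dia Box q -> p. Evaluate φ at each world:
  s0 (successors {s4, s5, s6}): φ is true.
  s1 (successors {s0, s3, s5}): φ is true.
  s2 (successors {s0, s1, s3, s5}): φ is true.
  s3 (successors {s1, s6}): φ is true.
  s4 (successors {s2}): φ is true.
  s5 (successors {s1, s3, s4, s5, s6}): φ is false.
  s6 (successors {s0, s1, s4}): φ is true.
For instance, at s5:
  At s5: Dia Box q is true, p is false, so Dia Box q -> p is false.
    At s5: Dia Box q requires Box q at some successor in {s1, s3, s4, s5, s6}.
      Box q holds at s4, so Dia Box q is true at s5.
Satisfying worlds: {s0, s1, s2, s3, s4, s6}

s0, s1, s2, s3, s4, s6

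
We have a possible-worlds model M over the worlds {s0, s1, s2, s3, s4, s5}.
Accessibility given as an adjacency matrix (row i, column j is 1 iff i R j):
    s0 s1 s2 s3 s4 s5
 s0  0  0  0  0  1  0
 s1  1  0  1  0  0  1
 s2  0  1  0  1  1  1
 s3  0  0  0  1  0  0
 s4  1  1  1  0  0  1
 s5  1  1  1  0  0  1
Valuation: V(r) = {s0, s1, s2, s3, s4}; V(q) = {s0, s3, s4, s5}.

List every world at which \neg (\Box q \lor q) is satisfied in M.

s1, s2

Recall that \Box ψ holds at a world iff ψ holds at every accessible world, and \Diamond ψ holds iff ψ holds at some accessible world.
Let φ = \neg (\Box q \lor q). Evaluate φ at each world:
  s0 (successors {s4}): φ is false.
  s1 (successors {s0, s2, s5}): φ is true.
  s2 (successors {s1, s3, s4, s5}): φ is true.
  s3 (successors {s3}): φ is false.
  s4 (successors {s0, s1, s2, s5}): φ is false.
  s5 (successors {s0, s1, s2, s5}): φ is false.
For instance, at s0:
  At s0: \Box q \lor q is true, so \neg (\Box q \lor q) is false.
    At s0: \Box q is true, q is true, so \Box q \lor q is true.
      At s0: \Box q requires q at every successor {s4}.
        At s4: q is true.
      So \Box q is true at s0.
Satisfying worlds: {s1, s2}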